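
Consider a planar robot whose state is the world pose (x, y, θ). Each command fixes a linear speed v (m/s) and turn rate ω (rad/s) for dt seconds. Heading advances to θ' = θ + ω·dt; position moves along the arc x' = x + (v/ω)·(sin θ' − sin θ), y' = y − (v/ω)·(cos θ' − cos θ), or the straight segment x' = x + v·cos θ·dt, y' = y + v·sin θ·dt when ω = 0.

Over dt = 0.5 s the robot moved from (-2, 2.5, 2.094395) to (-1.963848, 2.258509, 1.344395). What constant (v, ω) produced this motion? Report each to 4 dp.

Δθ = 1.344395 − 2.094395 = -0.750000
ω = Δθ/dt = -0.750000/0.5 = -1.5000
R = −Δy/(cos θ' − cos θ) = 0.3333
v = R·ω = 0.3333·-1.5000 = -0.5000

v = -0.5000, ω = -1.5000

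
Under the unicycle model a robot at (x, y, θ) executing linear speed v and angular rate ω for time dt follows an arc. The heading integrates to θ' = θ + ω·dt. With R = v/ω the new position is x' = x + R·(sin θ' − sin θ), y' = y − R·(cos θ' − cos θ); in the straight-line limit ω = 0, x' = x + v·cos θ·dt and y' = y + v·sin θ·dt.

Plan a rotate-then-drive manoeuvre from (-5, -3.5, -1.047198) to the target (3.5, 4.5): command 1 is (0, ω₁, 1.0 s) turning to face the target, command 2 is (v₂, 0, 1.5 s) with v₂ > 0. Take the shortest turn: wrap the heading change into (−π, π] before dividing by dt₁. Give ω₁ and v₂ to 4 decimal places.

heading to target = atan2(4.5−-3.5, 3.5−-5) = 0.7551
Δθ = wrap(0.7551 − -1.0472) = 1.8023; ω₁ = Δθ/dt₁ = 1.8023
distance = √((3.5−-5)² + (4.5−-3.5)²) = 11.6726; v₂ = distance/dt₂ = 7.7817

ω₁ = 1.8023, v₂ = 7.7817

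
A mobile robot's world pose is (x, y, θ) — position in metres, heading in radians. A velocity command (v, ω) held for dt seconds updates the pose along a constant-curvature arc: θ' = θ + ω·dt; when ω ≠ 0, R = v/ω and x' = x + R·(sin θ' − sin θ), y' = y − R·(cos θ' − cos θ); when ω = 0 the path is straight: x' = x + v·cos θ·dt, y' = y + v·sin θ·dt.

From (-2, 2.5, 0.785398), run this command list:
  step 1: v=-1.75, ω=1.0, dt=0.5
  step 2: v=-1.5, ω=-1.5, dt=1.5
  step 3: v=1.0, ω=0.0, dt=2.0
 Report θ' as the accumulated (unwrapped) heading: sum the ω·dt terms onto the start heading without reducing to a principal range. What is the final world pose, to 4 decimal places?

(-3.0837, -0.1766, -0.9646)

step 1: θ'=1.2854 (R=-1.7500) → pose (-2.4418, 1.7553, 1.2854)
step 2: θ'=-0.9646 (R=1.0000) → pose (-4.2231, 1.4671, -0.9646)
step 3: θ'=-0.9646 (straight) → pose (-3.0837, -0.1766, -0.9646)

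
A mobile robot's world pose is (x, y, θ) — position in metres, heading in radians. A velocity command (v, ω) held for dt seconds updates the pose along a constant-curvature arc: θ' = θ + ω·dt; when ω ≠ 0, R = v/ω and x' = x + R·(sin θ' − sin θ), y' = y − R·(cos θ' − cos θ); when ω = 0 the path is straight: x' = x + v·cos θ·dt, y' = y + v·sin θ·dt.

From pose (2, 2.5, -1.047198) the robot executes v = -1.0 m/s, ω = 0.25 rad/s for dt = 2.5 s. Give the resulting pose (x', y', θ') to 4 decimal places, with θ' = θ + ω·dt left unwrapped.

θ' = -1.0472 + 0.25·2.5 = -0.4222
R = v/ω = -1.0/0.25 = -4.0000
x' = 2 + -4.0000·(sin -0.4222 − sin -1.0472) = 0.1750
y' = 2.5 − -4.0000·(cos -0.4222 − cos -1.0472) = 4.1488

(0.1750, 4.1488, -0.4222)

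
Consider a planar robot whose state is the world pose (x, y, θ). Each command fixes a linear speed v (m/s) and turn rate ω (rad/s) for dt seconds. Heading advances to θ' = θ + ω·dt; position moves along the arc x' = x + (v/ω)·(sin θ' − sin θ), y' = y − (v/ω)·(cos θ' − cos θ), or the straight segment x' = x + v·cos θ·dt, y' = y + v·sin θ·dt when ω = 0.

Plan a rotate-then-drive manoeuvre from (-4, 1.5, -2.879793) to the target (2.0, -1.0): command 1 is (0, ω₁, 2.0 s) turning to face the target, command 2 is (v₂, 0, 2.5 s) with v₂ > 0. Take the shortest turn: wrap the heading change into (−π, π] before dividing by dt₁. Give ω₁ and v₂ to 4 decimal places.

heading to target = atan2(-1−1.5, 2−-4) = -0.3948
Δθ = wrap(-0.3948 − -2.8798) = 2.4850; ω₁ = Δθ/dt₁ = 1.2425
distance = √((2−-4)² + (-1−1.5)²) = 6.5000; v₂ = distance/dt₂ = 2.6000

ω₁ = 1.2425, v₂ = 2.6000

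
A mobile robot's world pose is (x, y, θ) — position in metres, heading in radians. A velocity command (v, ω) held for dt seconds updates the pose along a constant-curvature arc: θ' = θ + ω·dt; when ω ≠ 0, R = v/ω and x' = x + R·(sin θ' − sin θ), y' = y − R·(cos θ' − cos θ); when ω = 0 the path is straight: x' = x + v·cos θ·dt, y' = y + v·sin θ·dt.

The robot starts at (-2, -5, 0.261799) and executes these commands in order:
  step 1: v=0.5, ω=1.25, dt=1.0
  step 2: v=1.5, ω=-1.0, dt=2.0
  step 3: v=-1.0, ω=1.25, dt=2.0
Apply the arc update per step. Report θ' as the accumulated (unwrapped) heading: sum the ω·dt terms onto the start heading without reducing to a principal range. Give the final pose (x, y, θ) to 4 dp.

(-0.6020, -4.4489, 2.0118)

step 1: θ'=1.5118 (R=0.4000) → pose (-1.7042, -4.6372, 1.5118)
step 2: θ'=-0.4882 (R=-1.5000) → pose (0.4967, -3.4009, -0.4882)
step 3: θ'=2.0118 (R=-0.8000) → pose (-0.6020, -4.4489, 2.0118)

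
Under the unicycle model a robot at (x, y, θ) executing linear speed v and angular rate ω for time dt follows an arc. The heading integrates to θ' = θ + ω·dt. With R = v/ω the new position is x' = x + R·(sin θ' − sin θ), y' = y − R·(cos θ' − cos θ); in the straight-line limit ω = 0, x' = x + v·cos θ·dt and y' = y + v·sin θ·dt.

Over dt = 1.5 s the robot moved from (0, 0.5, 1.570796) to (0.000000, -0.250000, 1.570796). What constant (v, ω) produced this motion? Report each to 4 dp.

Δθ = 1.570796 − 1.570796 = 0.000000
ω = Δθ/dt = 0.000000/1.5 = 0.0000
ω = 0 → v = (Δx·cos θ + Δy·sin θ)/dt = -0.5000

v = -0.5000, ω = 0.0000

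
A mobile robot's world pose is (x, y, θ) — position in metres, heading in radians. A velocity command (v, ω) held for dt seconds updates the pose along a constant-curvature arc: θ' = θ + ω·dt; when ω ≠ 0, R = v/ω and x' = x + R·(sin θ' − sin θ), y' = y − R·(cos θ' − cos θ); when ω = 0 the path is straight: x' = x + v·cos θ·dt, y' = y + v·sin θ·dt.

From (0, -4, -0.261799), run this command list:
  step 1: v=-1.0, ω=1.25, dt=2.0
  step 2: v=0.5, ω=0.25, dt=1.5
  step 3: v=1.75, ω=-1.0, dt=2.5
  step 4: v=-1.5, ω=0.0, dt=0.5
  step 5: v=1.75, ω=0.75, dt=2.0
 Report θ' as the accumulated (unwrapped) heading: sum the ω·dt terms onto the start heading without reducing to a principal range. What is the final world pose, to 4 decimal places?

step 1: θ'=2.2382 (R=-0.8000) → pose (-0.8354, -5.2679, 2.2382)
step 2: θ'=2.6132 (R=2.0000) → pose (-1.3980, -4.7786, 2.6132)
step 3: θ'=0.1132 (R=-1.7500) → pose (-0.7134, -1.5284, 0.1132)
step 4: θ'=0.1132 (straight) → pose (-1.4586, -1.6131, 0.1132)
step 5: θ'=1.6132 (R=2.3333) → pose (0.6091, 0.8042, 1.6132)

(0.6091, 0.8042, 1.6132)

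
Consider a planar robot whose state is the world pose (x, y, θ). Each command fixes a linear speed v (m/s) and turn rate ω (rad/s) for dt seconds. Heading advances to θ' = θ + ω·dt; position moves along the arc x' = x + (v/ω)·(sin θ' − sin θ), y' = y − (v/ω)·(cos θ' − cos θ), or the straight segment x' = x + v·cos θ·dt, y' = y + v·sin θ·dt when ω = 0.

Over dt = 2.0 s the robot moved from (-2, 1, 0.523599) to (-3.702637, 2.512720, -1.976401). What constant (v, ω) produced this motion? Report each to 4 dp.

v = -1.5000, ω = -1.2500

Δθ = -1.976401 − 0.523599 = -2.500000
ω = Δθ/dt = -2.500000/2.0 = -1.2500
R = Δx/(sin θ' − sin θ) = 1.2000
v = R·ω = 1.2000·-1.2500 = -1.5000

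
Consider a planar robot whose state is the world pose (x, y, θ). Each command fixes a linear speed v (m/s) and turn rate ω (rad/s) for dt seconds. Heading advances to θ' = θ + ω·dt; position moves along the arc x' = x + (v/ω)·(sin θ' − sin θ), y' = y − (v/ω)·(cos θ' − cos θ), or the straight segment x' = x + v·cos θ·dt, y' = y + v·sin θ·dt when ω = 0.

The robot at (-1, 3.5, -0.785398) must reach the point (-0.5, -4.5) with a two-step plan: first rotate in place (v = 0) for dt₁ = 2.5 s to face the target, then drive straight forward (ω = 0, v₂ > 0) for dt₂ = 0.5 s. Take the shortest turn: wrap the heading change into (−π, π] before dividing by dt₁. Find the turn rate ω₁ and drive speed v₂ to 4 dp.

heading to target = atan2(-4.5−3.5, -0.5−-1) = -1.5084
Δθ = wrap(-1.5084 − -0.7854) = -0.7230; ω₁ = Δθ/dt₁ = -0.2892
distance = √((-0.5−-1)² + (-4.5−3.5)²) = 8.0156; v₂ = distance/dt₂ = 16.0312

ω₁ = -0.2892, v₂ = 16.0312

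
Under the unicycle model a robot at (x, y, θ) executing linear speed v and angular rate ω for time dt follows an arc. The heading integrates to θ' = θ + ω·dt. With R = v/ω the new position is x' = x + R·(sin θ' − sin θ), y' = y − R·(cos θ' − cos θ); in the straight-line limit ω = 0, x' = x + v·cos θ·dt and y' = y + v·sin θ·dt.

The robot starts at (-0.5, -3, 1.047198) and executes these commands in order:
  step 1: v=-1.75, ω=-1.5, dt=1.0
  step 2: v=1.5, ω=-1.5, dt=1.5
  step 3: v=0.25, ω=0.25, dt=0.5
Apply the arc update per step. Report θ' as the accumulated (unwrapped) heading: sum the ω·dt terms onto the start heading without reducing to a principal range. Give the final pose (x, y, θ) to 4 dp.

(-2.1430, -5.3303, -2.5778)

step 1: θ'=-0.4528 (R=1.1667) → pose (-2.0208, -3.4658, -0.4528)
step 2: θ'=-2.7028 (R=-1.0000) → pose (-2.0334, -5.2703, -2.7028)
step 3: θ'=-2.5778 (R=1.0000) → pose (-2.1430, -5.3303, -2.5778)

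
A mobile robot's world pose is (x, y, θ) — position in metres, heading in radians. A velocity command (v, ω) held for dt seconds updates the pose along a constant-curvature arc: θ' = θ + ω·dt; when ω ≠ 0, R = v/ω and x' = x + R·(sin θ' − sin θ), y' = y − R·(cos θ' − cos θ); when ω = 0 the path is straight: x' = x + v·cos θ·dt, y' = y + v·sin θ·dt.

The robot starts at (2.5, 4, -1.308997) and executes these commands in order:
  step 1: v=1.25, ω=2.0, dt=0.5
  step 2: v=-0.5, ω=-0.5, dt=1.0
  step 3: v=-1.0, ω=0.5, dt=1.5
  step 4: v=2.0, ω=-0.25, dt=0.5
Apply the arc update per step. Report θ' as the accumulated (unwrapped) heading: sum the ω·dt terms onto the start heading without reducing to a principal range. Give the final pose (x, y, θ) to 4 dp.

(2.1569, 4.3237, -0.1840)

step 1: θ'=-0.3090 (R=0.6250) → pose (2.9136, 3.5664, -0.3090)
step 2: θ'=-0.8090 (R=1.0000) → pose (2.4941, 3.8288, -0.8090)
step 3: θ'=-0.0590 (R=-2.0000) → pose (1.1649, 4.4448, -0.0590)
step 4: θ'=-0.1840 (R=-8.0000) → pose (2.1569, 4.3237, -0.1840)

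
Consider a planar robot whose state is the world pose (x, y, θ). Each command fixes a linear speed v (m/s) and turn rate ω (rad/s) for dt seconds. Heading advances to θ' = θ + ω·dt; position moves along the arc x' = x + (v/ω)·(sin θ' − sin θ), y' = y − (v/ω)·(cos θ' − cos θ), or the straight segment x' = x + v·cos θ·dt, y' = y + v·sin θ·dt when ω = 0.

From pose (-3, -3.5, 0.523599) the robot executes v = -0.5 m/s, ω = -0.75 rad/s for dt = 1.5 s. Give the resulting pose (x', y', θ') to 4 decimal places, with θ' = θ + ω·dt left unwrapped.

θ' = 0.5236 + -0.75·1.5 = -0.6014
R = v/ω = -0.5/-0.75 = 0.6667
x' = -3 + 0.6667·(sin -0.6014 − sin 0.5236) = -3.7105
y' = -3.5 − 0.6667·(cos -0.6014 − cos 0.5236) = -3.4723

(-3.7105, -3.4723, -0.6014)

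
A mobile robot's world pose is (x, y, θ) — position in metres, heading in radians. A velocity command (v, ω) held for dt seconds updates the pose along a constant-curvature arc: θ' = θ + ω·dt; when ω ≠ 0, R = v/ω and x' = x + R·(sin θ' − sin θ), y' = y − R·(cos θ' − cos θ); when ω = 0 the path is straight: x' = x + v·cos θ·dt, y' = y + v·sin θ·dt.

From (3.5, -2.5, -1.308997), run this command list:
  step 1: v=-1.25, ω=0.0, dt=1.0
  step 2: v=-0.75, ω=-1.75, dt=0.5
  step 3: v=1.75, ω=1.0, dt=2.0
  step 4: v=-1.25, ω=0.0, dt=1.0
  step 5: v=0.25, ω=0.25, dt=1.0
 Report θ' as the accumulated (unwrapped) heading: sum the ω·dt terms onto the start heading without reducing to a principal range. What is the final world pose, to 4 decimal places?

(3.3710, -3.4486, 0.0660)

step 1: θ'=-1.3090 (straight) → pose (3.1765, -1.2926, -1.3090)
step 2: θ'=-2.1840 (R=0.4286) → pose (3.2400, -0.9350, -2.1840)
step 3: θ'=-0.1840 (R=1.7500) → pose (4.3509, -3.6626, -0.1840)
step 4: θ'=-0.1840 (straight) → pose (3.1220, -3.4339, -0.1840)
step 5: θ'=0.0660 (R=1.0000) → pose (3.3710, -3.4486, 0.0660)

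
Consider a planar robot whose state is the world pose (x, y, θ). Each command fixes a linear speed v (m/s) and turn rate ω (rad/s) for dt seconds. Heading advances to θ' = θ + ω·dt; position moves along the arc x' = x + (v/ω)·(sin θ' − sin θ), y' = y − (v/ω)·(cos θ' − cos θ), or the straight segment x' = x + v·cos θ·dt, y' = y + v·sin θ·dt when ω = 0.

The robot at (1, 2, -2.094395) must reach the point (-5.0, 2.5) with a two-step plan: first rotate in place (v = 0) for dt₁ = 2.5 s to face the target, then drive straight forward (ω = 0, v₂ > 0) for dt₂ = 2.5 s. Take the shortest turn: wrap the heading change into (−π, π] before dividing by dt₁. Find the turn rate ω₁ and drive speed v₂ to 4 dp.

ω₁ = -0.4521, v₂ = 2.4083

heading to target = atan2(2.5−2, -5−1) = 3.0585
Δθ = wrap(3.0585 − -2.0944) = -1.1303; ω₁ = Δθ/dt₁ = -0.4521
distance = √((-5−1)² + (2.5−2)²) = 6.0208; v₂ = distance/dt₂ = 2.4083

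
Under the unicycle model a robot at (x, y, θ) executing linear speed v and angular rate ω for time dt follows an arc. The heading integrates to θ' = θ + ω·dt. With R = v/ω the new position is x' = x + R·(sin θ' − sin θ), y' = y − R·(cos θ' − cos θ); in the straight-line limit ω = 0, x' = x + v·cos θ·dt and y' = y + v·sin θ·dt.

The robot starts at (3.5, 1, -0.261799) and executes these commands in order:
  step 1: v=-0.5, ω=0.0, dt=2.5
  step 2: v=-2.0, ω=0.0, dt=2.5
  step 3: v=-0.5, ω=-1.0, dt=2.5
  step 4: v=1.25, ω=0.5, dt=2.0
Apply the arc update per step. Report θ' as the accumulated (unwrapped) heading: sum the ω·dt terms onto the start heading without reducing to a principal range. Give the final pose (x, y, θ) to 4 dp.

step 1: θ'=-0.2618 (straight) → pose (2.2926, 1.3235, -0.2618)
step 2: θ'=-0.2618 (straight) → pose (-2.5370, 2.6176, -0.2618)
step 3: θ'=-2.7618 (R=0.5000) → pose (-2.5930, 3.5650, -2.7618)
step 4: θ'=-1.7618 (R=2.5000) → pose (-4.1207, 1.7177, -1.7618)

(-4.1207, 1.7177, -1.7618)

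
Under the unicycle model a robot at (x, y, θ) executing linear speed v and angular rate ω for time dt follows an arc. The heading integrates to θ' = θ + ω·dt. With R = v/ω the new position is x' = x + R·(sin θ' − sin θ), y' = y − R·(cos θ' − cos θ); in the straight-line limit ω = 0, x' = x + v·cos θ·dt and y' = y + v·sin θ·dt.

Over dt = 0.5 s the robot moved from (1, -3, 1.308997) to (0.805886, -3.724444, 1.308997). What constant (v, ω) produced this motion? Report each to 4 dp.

Δθ = 1.308997 − 1.308997 = 0.000000
ω = Δθ/dt = 0.000000/0.5 = 0.0000
ω = 0 → v = (Δx·cos θ + Δy·sin θ)/dt = -1.5000

v = -1.5000, ω = 0.0000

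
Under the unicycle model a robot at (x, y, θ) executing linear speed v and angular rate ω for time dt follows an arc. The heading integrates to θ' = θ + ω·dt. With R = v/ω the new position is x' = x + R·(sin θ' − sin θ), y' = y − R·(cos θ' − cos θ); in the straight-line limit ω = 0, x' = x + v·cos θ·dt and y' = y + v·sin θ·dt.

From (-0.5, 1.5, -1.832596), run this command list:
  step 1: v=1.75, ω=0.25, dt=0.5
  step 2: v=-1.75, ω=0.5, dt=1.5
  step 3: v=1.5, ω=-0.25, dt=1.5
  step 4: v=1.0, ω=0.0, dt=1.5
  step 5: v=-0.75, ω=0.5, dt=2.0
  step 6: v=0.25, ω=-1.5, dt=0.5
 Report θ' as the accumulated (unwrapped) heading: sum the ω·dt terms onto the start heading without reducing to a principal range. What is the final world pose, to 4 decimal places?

step 1: θ'=-1.7076 (R=7.0000) → pose (-0.6731, 0.6429, -1.7076)
step 2: θ'=-0.9576 (R=-3.5000) → pose (-1.2781, 3.1344, -0.9576)
step 3: θ'=-1.3326 (R=-6.0000) → pose (-0.3544, 1.0972, -1.3326)
step 4: θ'=-1.3326 (straight) → pose (-0.0004, -0.3605, -1.3326)
step 5: θ'=-0.3326 (R=-1.5000) → pose (-0.9683, 0.7034, -0.3326)
step 6: θ'=-1.0826 (R=-0.1667) → pose (-0.8756, 0.6241, -1.0826)

(-0.8756, 0.6241, -1.0826)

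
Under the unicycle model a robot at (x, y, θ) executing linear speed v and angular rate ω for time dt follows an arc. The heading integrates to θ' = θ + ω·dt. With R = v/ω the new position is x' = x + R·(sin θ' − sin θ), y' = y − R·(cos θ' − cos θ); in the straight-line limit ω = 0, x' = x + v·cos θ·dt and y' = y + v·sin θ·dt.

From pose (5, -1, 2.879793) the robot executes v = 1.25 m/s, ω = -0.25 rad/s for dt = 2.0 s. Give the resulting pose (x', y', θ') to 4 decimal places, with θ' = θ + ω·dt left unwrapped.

(2.8430, 0.2117, 2.3798)

θ' = 2.8798 + -0.25·2.0 = 2.3798
R = v/ω = 1.25/-0.25 = -5.0000
x' = 5 + -5.0000·(sin 2.3798 − sin 2.8798) = 2.8430
y' = -1 − -5.0000·(cos 2.3798 − cos 2.8798) = 0.2117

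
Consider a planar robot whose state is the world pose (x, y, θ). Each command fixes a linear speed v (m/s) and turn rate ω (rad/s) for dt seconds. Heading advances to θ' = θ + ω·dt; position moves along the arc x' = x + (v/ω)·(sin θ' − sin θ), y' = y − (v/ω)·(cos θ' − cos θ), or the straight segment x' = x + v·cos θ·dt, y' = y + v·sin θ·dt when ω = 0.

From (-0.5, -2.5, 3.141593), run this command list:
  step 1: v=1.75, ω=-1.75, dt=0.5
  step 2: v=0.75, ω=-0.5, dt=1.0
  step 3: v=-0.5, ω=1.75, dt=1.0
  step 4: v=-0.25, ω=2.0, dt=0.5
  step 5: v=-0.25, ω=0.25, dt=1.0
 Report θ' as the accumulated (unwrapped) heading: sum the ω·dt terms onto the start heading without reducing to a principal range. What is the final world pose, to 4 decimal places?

step 1: θ'=2.2666 (R=-1.0000) → pose (-1.2675, -2.1410, 2.2666)
step 2: θ'=1.7666 (R=-1.5000) → pose (-1.5876, -1.4713, 1.7666)
step 3: θ'=3.5166 (R=-0.2857) → pose (-1.2027, -1.6816, 3.5166)
step 4: θ'=4.5166 (R=-0.1250) → pose (-1.1258, -1.5896, 4.5166)
step 5: θ'=4.7666 (R=-1.0000) → pose (-1.1082, -1.3409, 4.7666)

(-1.1082, -1.3409, 4.7666)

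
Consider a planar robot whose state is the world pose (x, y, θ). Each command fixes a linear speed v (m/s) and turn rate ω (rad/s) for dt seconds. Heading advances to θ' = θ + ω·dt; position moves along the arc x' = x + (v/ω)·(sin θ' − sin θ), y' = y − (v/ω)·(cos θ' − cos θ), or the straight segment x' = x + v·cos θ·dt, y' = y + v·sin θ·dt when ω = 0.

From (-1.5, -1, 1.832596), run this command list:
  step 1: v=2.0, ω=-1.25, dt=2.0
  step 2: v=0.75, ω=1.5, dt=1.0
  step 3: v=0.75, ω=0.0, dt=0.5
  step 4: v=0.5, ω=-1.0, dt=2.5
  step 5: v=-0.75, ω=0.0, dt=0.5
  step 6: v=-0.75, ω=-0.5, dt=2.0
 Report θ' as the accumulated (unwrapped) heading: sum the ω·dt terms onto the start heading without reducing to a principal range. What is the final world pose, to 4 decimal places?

(3.6792, 2.1828, -2.6674)

step 1: θ'=-0.6674 (R=-1.6000) → pose (1.0358, 0.6708, -0.6674)
step 2: θ'=0.8326 (R=0.5000) → pose (1.7151, 0.7270, 0.8326)
step 3: θ'=0.8326 (straight) → pose (1.9675, 1.0044, 0.8326)
step 4: θ'=-1.6674 (R=-0.5000) → pose (2.8350, 0.6197, -1.6674)
step 5: θ'=-1.6674 (straight) → pose (2.8712, 0.9930, -1.6674)
step 6: θ'=-2.6674 (R=1.5000) → pose (3.6792, 2.1828, -2.6674)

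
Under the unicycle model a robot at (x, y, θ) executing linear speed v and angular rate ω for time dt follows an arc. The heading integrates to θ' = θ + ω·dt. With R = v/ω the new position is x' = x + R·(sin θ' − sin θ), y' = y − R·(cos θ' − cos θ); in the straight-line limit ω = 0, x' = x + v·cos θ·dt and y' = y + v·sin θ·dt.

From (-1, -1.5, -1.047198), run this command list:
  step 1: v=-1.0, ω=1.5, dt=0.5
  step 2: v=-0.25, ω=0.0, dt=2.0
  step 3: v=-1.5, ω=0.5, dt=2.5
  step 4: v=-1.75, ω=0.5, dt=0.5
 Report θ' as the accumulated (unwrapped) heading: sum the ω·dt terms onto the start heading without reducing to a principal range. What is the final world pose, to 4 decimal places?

step 1: θ'=-0.2972 (R=-0.6667) → pose (-1.3821, -1.1959, -0.2972)
step 2: θ'=-0.2972 (straight) → pose (-1.8602, -1.0495, -0.2972)
step 3: θ'=0.9528 (R=-3.0000) → pose (-5.1839, -2.1797, 0.9528)
step 4: θ'=1.2028 (R=-3.5000) → pose (-5.5969, -2.9485, 1.2028)

(-5.5969, -2.9485, 1.2028)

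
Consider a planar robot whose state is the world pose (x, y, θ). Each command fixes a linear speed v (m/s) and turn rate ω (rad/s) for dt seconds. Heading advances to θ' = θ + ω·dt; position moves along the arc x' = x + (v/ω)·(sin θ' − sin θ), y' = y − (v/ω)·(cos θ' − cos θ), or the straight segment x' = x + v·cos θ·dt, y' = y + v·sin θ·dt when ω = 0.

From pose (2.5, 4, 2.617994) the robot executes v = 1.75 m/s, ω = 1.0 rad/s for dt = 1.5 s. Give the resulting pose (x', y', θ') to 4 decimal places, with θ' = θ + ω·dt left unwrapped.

θ' = 2.6180 + 1.0·1.5 = 4.1180
R = v/ω = 1.75/1.0 = 1.7500
x' = 2.5 + 1.7500·(sin 4.1180 − sin 2.6180) = 0.1751
y' = 4 − 1.7500·(cos 4.1180 − cos 2.6180) = 3.4645

(0.1751, 3.4645, 4.1180)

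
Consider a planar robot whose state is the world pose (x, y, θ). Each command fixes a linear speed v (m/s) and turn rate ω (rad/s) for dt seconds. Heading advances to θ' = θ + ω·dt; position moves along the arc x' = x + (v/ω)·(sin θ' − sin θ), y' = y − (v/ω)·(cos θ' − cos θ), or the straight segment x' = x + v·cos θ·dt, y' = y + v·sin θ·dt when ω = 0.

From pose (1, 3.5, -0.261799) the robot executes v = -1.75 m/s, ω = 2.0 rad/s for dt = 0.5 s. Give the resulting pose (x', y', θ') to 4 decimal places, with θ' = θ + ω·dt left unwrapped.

(0.1847, 3.3020, 0.7382)

θ' = -0.2618 + 2.0·0.5 = 0.7382
R = v/ω = -1.75/2.0 = -0.8750
x' = 1 + -0.8750·(sin 0.7382 − sin -0.2618) = 0.1847
y' = 3.5 − -0.8750·(cos 0.7382 − cos -0.2618) = 3.3020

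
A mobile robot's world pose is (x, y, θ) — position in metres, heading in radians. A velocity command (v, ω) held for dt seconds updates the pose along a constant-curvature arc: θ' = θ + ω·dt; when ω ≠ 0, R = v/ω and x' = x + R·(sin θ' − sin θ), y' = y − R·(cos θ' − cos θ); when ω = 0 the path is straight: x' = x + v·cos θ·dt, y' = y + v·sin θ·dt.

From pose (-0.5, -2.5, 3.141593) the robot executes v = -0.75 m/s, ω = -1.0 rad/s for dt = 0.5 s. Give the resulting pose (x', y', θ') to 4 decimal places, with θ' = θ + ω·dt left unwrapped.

θ' = 3.1416 + -1.0·0.5 = 2.6416
R = v/ω = -0.75/-1.0 = 0.7500
x' = -0.5 + 0.7500·(sin 2.6416 − sin 3.1416) = -0.1404
y' = -2.5 − 0.7500·(cos 2.6416 − cos 3.1416) = -2.5918

(-0.1404, -2.5918, 2.6416)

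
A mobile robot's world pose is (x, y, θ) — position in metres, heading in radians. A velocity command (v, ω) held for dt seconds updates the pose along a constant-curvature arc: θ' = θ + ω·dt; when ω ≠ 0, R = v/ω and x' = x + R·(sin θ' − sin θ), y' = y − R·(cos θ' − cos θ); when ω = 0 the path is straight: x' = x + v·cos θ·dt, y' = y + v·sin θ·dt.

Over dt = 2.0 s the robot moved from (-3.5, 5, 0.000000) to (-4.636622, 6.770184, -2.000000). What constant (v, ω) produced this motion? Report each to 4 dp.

v = -1.2500, ω = -1.0000

Δθ = -2.000000 − 0.000000 = -2.000000
ω = Δθ/dt = -2.000000/2.0 = -1.0000
R = −Δy/(cos θ' − cos θ) = 1.2500
v = R·ω = 1.2500·-1.0000 = -1.2500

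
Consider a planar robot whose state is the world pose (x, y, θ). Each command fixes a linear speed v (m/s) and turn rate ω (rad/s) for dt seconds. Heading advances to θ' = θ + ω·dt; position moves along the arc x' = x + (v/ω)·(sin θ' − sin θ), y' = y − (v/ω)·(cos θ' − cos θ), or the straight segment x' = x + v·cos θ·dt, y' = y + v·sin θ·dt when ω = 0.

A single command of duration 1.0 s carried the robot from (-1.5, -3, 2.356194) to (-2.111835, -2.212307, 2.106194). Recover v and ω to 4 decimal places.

v = 1.0000, ω = -0.2500

Δθ = 2.106194 − 2.356194 = -0.250000
ω = Δθ/dt = -0.250000/1.0 = -0.2500
R = −Δy/(cos θ' − cos θ) = -4.0000
v = R·ω = -4.0000·-0.2500 = 1.0000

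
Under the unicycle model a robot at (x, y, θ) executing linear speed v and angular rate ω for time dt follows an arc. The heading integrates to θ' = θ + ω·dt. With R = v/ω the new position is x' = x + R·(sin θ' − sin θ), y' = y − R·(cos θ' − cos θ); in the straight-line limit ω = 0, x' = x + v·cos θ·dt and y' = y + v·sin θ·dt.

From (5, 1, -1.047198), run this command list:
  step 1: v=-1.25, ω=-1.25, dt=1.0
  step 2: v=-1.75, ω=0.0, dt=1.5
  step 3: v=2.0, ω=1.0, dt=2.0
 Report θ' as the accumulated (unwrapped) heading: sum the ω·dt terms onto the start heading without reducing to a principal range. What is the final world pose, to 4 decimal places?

step 1: θ'=-2.2972 (R=1.0000) → pose (5.1185, 2.1642, -2.2972)
step 2: θ'=-2.2972 (straight) → pose (6.8619, 4.1266, -2.2972)
step 3: θ'=-0.2972 (R=2.0000) → pose (7.7714, 0.8859, -0.2972)

(7.7714, 0.8859, -0.2972)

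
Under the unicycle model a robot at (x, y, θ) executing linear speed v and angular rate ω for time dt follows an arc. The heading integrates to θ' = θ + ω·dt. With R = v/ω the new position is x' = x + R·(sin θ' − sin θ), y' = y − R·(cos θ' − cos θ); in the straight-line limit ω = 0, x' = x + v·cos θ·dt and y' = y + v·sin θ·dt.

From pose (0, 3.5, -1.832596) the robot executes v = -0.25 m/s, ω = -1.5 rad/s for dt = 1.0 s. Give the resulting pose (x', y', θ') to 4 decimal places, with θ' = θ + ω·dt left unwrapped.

(0.1926, 3.6205, -3.3326)

θ' = -1.8326 + -1.5·1.0 = -3.3326
R = v/ω = -0.25/-1.5 = 0.1667
x' = 0 + 0.1667·(sin -3.3326 − sin -1.8326) = 0.1926
y' = 3.5 − 0.1667·(cos -3.3326 − cos -1.8326) = 3.6205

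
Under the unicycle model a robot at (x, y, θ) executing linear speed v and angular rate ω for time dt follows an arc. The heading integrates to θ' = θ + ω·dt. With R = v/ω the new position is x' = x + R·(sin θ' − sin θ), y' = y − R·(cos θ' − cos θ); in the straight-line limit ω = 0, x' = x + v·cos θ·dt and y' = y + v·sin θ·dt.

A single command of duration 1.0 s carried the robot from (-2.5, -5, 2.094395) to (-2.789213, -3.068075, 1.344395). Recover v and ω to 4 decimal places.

v = 2.0000, ω = -0.7500

Δθ = 1.344395 − 2.094395 = -0.750000
ω = Δθ/dt = -0.750000/1.0 = -0.7500
R = −Δy/(cos θ' − cos θ) = -2.6667
v = R·ω = -2.6667·-0.7500 = 2.0000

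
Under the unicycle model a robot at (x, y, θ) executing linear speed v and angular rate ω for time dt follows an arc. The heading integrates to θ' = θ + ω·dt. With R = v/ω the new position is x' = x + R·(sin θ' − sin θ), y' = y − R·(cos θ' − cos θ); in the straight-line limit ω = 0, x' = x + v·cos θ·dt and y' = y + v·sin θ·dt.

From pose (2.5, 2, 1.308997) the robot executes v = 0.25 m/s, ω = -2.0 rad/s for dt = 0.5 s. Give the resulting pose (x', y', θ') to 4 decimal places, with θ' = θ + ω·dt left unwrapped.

(2.5827, 2.0867, 0.3090)

θ' = 1.3090 + -2.0·0.5 = 0.3090
R = v/ω = 0.25/-2.0 = -0.1250
x' = 2.5 + -0.1250·(sin 0.3090 − sin 1.3090) = 2.5827
y' = 2 − -0.1250·(cos 0.3090 − cos 1.3090) = 2.0867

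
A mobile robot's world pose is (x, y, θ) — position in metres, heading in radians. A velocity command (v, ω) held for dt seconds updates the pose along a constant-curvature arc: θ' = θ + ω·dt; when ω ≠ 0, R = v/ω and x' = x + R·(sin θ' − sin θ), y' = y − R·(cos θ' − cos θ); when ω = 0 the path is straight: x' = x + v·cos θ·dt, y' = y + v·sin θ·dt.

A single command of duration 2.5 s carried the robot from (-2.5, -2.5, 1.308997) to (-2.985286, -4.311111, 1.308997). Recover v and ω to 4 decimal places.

v = -0.7500, ω = 0.0000

Δθ = 1.308997 − 1.308997 = 0.000000
ω = Δθ/dt = 0.000000/2.5 = 0.0000
ω = 0 → v = (Δx·cos θ + Δy·sin θ)/dt = -0.7500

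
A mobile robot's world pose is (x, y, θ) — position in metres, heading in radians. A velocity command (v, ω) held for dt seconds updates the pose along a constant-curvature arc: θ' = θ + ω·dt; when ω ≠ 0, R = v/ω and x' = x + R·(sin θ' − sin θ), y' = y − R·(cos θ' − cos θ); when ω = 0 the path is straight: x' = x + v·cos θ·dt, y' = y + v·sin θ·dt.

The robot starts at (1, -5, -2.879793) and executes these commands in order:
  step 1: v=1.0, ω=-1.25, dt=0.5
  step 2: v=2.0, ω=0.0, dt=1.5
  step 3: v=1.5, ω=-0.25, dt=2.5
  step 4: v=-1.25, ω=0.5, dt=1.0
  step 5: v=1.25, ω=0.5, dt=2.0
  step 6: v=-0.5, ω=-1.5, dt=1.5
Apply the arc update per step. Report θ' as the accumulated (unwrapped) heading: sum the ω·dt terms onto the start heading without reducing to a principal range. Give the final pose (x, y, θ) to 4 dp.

step 1: θ'=-3.5048 (R=-0.8000) → pose (0.5087, -4.9751, -3.5048)
step 2: θ'=-3.5048 (straight) → pose (-2.2956, -3.9093, -3.5048)
step 3: θ'=-4.1298 (R=-6.0000) → pose (-5.1742, -1.6018, -4.1298)
step 4: θ'=-3.6298 (R=-2.5000) → pose (-4.2592, -2.4343, -3.6298)
step 5: θ'=-2.6298 (R=2.5000) → pose (-6.6561, -2.4626, -2.6298)
step 6: θ'=-4.8798 (R=0.3333) → pose (-6.1642, -2.8088, -4.8798)

(-6.1642, -2.8088, -4.8798)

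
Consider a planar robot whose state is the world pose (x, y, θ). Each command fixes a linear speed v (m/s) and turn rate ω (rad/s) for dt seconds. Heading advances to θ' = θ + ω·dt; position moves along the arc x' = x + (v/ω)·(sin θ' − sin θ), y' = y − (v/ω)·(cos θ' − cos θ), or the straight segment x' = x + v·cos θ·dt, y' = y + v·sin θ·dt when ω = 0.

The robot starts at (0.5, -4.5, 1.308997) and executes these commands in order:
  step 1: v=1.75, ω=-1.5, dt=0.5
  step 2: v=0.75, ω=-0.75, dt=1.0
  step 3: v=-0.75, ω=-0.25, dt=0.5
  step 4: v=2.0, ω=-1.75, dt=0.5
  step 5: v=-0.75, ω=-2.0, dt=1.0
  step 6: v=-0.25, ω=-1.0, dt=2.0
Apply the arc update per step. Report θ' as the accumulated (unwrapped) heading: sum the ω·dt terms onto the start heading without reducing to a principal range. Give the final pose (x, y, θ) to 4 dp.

(2.6482, -4.0987, -5.1910)

step 1: θ'=0.5590 (R=-1.1667) → pose (1.0082, -3.8129, 0.5590)
step 2: θ'=-0.1910 (R=-1.0000) → pose (1.7284, -3.6788, -0.1910)
step 3: θ'=-0.3160 (R=3.0000) → pose (1.3656, -3.5849, -0.3160)
step 4: θ'=-1.1910 (R=-1.1429) → pose (2.0718, -4.2474, -1.1910)
step 5: θ'=-3.1910 (R=0.3750) → pose (2.4386, -3.7339, -3.1910)
step 6: θ'=-5.1910 (R=0.2500) → pose (2.6482, -4.0987, -5.1910)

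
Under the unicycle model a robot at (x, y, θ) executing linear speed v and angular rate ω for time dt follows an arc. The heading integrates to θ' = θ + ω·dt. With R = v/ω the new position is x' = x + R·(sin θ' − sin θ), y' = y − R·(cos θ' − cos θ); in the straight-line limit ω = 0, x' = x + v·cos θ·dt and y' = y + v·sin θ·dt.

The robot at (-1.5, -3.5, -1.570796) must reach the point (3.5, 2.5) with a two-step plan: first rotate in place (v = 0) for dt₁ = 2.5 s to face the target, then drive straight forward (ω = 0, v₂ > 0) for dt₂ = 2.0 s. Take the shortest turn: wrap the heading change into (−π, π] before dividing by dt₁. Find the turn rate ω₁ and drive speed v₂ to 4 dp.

ω₁ = 0.9787, v₂ = 3.9051

heading to target = atan2(2.5−-3.5, 3.5−-1.5) = 0.8761
Δθ = wrap(0.8761 − -1.5708) = 2.4469; ω₁ = Δθ/dt₁ = 0.9787
distance = √((3.5−-1.5)² + (2.5−-3.5)²) = 7.8102; v₂ = distance/dt₂ = 3.9051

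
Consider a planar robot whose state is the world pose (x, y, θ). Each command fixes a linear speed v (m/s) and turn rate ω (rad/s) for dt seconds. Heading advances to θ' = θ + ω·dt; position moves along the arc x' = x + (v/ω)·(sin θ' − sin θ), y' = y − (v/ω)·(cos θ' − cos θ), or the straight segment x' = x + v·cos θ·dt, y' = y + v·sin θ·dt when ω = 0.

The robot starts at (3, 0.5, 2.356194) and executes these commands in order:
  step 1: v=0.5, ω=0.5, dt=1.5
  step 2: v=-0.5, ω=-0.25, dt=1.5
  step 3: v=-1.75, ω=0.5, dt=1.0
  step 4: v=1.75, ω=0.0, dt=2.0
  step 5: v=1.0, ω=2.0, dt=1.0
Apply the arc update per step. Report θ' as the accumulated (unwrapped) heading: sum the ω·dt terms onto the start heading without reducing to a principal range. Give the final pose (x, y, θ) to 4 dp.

(0.8896, -0.7083, 5.2312)

step 1: θ'=3.1062 (R=1.0000) → pose (2.3283, 0.7923, 3.1062)
step 2: θ'=2.7312 (R=2.0000) → pose (3.0555, 0.6274, 2.7312)
step 3: θ'=3.2312 (R=-3.5000) → pose (4.7650, 0.3509, 3.2312)
step 4: θ'=3.2312 (straight) → pose (1.2791, 0.0377, 3.2312)
step 5: θ'=5.2312 (R=0.5000) → pose (0.8896, -0.7083, 5.2312)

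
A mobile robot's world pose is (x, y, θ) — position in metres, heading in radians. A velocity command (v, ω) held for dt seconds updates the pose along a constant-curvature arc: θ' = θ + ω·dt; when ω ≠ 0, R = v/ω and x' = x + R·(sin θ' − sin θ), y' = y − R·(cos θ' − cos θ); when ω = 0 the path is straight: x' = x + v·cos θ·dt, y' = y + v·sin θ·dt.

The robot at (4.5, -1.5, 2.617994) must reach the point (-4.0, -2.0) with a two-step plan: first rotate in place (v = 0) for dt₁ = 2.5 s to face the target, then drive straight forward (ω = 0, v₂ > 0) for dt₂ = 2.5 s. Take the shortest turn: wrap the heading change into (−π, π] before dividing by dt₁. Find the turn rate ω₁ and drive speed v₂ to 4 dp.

heading to target = atan2(-2−-1.5, -4−4.5) = -3.0828
Δθ = wrap(-3.0828 − 2.6180) = 0.5824; ω₁ = Δθ/dt₁ = 0.2329
distance = √((-4−4.5)² + (-2−-1.5)²) = 8.5147; v₂ = distance/dt₂ = 3.4059

ω₁ = 0.2329, v₂ = 3.4059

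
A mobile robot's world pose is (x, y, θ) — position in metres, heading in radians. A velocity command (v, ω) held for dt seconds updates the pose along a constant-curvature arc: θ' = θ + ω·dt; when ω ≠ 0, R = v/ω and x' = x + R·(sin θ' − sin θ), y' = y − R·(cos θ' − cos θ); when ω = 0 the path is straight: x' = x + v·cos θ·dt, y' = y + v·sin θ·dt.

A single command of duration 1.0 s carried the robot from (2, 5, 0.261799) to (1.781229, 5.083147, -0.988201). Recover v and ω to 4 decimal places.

Δθ = -0.988201 − 0.261799 = -1.250000
ω = Δθ/dt = -1.250000/1.0 = -1.2500
R = Δx/(sin θ' − sin θ) = 0.2000
v = R·ω = 0.2000·-1.2500 = -0.2500

v = -0.2500, ω = -1.2500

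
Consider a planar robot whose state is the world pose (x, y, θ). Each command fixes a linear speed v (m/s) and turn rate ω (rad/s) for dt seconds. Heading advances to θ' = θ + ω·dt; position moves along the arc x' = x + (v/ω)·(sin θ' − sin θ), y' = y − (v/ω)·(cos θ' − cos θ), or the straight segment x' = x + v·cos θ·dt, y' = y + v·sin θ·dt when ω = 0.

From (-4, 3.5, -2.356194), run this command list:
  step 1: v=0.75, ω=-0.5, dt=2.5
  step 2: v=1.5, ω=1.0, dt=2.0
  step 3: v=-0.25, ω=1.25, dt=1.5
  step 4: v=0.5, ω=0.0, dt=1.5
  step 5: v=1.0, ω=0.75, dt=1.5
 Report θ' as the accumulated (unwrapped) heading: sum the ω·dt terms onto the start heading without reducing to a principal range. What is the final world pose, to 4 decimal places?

(-6.4754, 3.3815, 1.3938)

step 1: θ'=-3.6062 (R=-1.5000) → pose (-5.7328, 3.2197, -3.6062)
step 2: θ'=-1.6062 (R=1.5000) → pose (-7.9039, 1.9317, -1.6062)
step 3: θ'=0.2688 (R=-0.2000) → pose (-8.1569, 2.1316, 0.2688)
step 4: θ'=0.2688 (straight) → pose (-7.4338, 2.3308, 0.2688)
step 5: θ'=1.3938 (R=1.3333) → pose (-6.4754, 3.3815, 1.3938)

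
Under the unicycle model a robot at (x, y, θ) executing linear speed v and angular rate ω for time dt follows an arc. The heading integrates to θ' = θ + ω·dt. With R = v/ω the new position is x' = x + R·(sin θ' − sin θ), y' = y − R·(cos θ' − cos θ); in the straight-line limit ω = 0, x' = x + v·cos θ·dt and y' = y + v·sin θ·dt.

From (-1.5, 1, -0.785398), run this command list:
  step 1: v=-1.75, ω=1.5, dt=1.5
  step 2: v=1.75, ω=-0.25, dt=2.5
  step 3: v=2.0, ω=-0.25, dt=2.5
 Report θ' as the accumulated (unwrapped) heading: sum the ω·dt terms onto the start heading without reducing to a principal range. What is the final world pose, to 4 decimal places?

(2.5162, 6.7055, 0.2146)

step 1: θ'=1.4646 (R=-1.1667) → pose (-3.4851, 0.2987, 1.4646)
step 2: θ'=0.8396 (R=-7.0000) → pose (-1.7351, 4.2311, 0.8396)
step 3: θ'=0.2146 (R=-8.0000) → pose (2.5162, 6.7055, 0.2146)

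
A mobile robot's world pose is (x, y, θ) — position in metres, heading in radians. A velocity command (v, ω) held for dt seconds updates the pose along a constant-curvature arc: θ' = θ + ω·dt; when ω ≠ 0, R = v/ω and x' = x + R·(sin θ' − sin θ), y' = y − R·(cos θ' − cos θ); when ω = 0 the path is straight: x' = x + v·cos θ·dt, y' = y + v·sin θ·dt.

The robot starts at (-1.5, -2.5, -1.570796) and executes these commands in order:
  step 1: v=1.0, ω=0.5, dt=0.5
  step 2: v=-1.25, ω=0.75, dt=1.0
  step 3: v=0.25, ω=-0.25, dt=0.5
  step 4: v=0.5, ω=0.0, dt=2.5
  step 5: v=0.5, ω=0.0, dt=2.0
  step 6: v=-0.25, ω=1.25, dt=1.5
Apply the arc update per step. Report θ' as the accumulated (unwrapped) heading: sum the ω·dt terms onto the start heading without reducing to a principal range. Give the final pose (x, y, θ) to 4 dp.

(-0.6376, -3.5980, 1.1792)

step 1: θ'=-1.3208 (R=2.0000) → pose (-1.4378, -2.9948, -1.3208)
step 2: θ'=-0.5708 (R=-1.6667) → pose (-2.1522, -2.0047, -0.5708)
step 3: θ'=-0.6958 (R=-1.0000) → pose (-2.0515, -2.0786, -0.6958)
step 4: θ'=-0.6958 (straight) → pose (-1.0921, -2.8799, -0.6958)
step 5: θ'=-0.6958 (straight) → pose (-0.3245, -3.5209, -0.6958)
step 6: θ'=1.1792 (R=-0.2000) → pose (-0.6376, -3.5980, 1.1792)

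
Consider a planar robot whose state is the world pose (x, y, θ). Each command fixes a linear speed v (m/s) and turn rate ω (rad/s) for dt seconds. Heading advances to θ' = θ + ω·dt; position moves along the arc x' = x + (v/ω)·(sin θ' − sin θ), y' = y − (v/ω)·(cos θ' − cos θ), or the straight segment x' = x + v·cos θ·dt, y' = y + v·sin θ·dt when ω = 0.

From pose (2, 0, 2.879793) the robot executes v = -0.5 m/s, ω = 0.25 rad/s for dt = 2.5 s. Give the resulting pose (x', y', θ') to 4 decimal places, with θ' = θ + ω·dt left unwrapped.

θ' = 2.8798 + 0.25·2.5 = 3.5048
R = v/ω = -0.5/0.25 = -2.0000
x' = 2 + -2.0000·(sin 3.5048 − sin 2.8798) = 3.2282
y' = 0 − -2.0000·(cos 3.5048 − cos 2.8798) = 0.0623

(3.2282, 0.0623, 3.5048)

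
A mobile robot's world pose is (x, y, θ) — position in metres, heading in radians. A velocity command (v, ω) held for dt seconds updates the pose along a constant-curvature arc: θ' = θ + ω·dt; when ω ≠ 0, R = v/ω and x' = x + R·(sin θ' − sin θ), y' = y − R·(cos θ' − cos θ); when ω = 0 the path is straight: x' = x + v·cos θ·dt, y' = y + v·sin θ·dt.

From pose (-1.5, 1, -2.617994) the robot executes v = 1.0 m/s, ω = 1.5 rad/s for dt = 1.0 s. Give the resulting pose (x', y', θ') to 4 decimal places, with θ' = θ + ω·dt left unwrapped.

θ' = -2.6180 + 1.5·1.0 = -1.1180
R = v/ω = 1.0/1.5 = 0.6667
x' = -1.5 + 0.6667·(sin -1.1180 − sin -2.6180) = -1.7661
y' = 1 − 0.6667·(cos -1.1180 − cos -2.6180) = 0.1310

(-1.7661, 0.1310, -1.1180)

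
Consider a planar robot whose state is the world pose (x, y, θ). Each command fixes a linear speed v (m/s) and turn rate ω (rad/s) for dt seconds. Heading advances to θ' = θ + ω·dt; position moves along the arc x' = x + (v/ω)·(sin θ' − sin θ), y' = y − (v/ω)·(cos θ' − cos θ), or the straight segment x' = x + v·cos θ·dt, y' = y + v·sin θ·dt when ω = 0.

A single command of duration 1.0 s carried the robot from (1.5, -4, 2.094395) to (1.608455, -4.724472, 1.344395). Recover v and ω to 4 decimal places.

Δθ = 1.344395 − 2.094395 = -0.750000
ω = Δθ/dt = -0.750000/1.0 = -0.7500
R = −Δy/(cos θ' − cos θ) = 1.0000
v = R·ω = 1.0000·-0.7500 = -0.7500

v = -0.7500, ω = -0.7500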